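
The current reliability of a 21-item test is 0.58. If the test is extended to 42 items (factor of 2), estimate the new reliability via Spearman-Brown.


r_new = (n * rxx) / (1 + (n-1) * rxx)
r_new = (2 * 0.58) / (1 + 1 * 0.58)
r_new = 1.16 / 1.58
r_new = 0.7342

0.7342


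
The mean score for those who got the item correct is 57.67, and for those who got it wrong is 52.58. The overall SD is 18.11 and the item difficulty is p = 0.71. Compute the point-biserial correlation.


q = 1 - p = 0.29
rpb = ((M1 - M0) / SD) * sqrt(p * q)
rpb = ((57.67 - 52.58) / 18.11) * sqrt(0.71 * 0.29)
rpb = 0.1275

0.1275


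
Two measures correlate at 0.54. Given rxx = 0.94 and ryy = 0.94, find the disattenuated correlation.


r_corrected = rxy / sqrt(rxx * ryy)
= 0.54 / sqrt(0.94 * 0.94)
= 0.54 / sqrt(0.8836)
= 0.54 / 0.94
r_corrected = 0.5745

0.5745


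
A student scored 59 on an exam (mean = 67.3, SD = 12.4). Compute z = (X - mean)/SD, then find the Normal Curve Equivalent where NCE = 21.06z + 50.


z = (X - mean) / SD = (59 - 67.3) / 12.4
z = -8.3 / 12.4
z = -0.6694
NCE = NCE = 21.06z + 50
Carry z at full precision (z = -8.3 / 12.4) into the conversion:
NCE = 21.06 * (-8.3 / 12.4) + 50 = -174.798 / 12.4 + 50
NCE = -14.0966 + 50
NCE = 35.9034

35.9034


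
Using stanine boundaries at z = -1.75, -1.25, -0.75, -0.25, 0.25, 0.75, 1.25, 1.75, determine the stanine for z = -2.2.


Stanine boundaries: [-1.75, -1.25, -0.75, -0.25, 0.25, 0.75, 1.25, 1.75]
z = -2.2
Check each boundary:
  z < -1.75
  z < -1.25
  z < -0.75
  z < -0.25
  z < 0.25
  z < 0.75
  z < 1.25
  z < 1.75
Highest qualifying boundary gives stanine = 1

1


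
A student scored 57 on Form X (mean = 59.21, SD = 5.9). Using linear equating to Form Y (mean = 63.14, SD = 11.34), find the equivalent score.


slope = SD_Y / SD_X = 11.34 / 5.9 ~ 1.922
intercept = mean_Y - slope * mean_X = 63.14 - (11.34 / 5.9) * 59.21 ~ -50.6636
Y = slope * X + intercept. To avoid rounding drift from the rounded slope/intercept, evaluate the equivalent form Y = mean_Y + SD_Y * (X - mean_X) / SD_X at full precision:
Y = 63.14 + 11.34 * (57 - 59.21) / 5.9
Y = 63.14 - 11.34 * 2.21 / 5.9
Y = 63.14 - 25.0614 / 5.9
Y = 63.14 - 4.2477
Y = 58.8923

58.8923


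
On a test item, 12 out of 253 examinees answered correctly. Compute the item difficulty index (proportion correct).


Item difficulty p = number correct / total examinees
p = 12 / 253
p = 0.0474

0.0474


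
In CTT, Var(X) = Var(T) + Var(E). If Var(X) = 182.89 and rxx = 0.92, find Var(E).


var_true = rxx * var_obs = 0.92 * 182.89 = 168.2588
var_error = var_obs - var_true
var_error = 182.89 - 168.2588
var_error = 14.6312

14.6312


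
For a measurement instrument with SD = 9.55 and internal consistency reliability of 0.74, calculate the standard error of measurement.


SEM = SD * sqrt(1 - rxx)
SEM = 9.55 * sqrt(1 - 0.74)
SEM = 9.55 * sqrt(0.26) = 9.55 * 0.509902
SEM = 4.8696

4.8696


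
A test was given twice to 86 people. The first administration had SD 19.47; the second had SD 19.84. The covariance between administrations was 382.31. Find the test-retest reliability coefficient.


r = cov(X,Y) / (SD_X * SD_Y)
r = 382.31 / (19.47 * 19.84)
r = 382.31 / 386.2848
r = 0.9897

0.9897


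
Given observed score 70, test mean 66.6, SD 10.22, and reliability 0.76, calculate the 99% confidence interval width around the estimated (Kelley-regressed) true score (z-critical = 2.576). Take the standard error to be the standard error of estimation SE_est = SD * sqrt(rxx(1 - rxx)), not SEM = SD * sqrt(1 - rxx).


True score estimate = 0.76*70 + 0.24*66.6 = 69.184
SE_est = SD * sqrt(rxx * (1 - rxx)) = 10.22 * sqrt(0.76 * 0.24) = 10.22 * sqrt(0.1824) = 4.36479
CI = T_est +/- z * SE_est, so width = 2 * z * SE_est = 2 * 2.576 * 4.36479
Width = 22.4874

22.4874


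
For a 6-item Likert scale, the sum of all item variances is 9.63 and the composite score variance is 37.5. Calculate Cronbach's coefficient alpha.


alpha = (k/(k-1)) * (1 - sum(si^2)/s_total^2)
= (6/5) * (1 - 9.63/37.5)
alpha = 0.8918

0.8918


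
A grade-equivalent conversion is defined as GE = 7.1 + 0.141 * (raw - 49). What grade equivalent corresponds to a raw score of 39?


raw - median = 39 - 49 = -10
slope * diff = 0.141 * -10 = -1.41
GE = 7.1 + -1.41
GE = 5.69

5.69


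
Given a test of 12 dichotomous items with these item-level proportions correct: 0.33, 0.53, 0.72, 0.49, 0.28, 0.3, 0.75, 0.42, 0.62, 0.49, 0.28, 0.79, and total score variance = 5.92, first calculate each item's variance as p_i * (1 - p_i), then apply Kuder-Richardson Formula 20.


For each item, compute p_i * q_i:
  Item 1: 0.33 * 0.67 = 0.2211
  Item 2: 0.53 * 0.47 = 0.2491
  Item 3: 0.72 * 0.28 = 0.2016
  Item 4: 0.49 * 0.51 = 0.2499
  Item 5: 0.28 * 0.72 = 0.2016
  Item 6: 0.3 * 0.7 = 0.21
  Item 7: 0.75 * 0.25 = 0.1875
  Item 8: 0.42 * 0.58 = 0.2436
  Item 9: 0.62 * 0.38 = 0.2356
  Item 10: 0.49 * 0.51 = 0.2499
  Item 11: 0.28 * 0.72 = 0.2016
  Item 12: 0.79 * 0.21 = 0.1659
Sum(p_i * q_i) = 0.2211 + 0.2491 + 0.2016 + 0.2499 + 0.2016 + 0.21 + 0.1875 + 0.2436 + 0.2356 + 0.2499 + 0.2016 + 0.1659 = 2.6174
KR-20 = (k/(k-1)) * (1 - Sum(p_i*q_i) / Var_total)
= (12/11) * (1 - 2.6174/5.92)
= 1.0909 * 0.5579
KR-20 = 0.6086

0.6086


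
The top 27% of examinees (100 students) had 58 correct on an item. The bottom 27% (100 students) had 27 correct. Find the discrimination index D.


p_upper = 58/100 = 0.58
p_lower = 27/100 = 0.27
D = 0.58 - 0.27 = 0.31

0.31


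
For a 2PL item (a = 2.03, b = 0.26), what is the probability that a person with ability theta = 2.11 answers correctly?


a*(theta - b) = 2.03 * (2.11 - 0.26) = 3.7555
exp(-3.7555) = 0.0234
P = 1 / (1 + 0.0234)
P = 0.9771

0.9771


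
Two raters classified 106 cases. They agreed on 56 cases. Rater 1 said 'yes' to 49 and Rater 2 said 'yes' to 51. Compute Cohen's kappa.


P_o = 56/106 = 0.528302
P_e = (49*51 + 57*55) / 11236 = 0.501424
kappa = (P_o - P_e) / (1 - P_e)
kappa = (0.528302 - 0.501424) / (1 - 0.501424)
kappa = 0.0539

0.0539


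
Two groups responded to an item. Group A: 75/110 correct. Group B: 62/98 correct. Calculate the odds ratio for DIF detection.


Odds_A = 75/35 = 2.1429
Odds_B = 62/36 = 1.7222
OR = Odds_A / Odds_B = 2.1429 / 1.7222
Exactly, OR = (75 * 36) / (35 * 62) = 2700 / 2170
OR = 1.2442

1.2442


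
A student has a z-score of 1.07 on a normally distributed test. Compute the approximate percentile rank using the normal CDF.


CDF(z) = 0.5 * (1 + erf(z/sqrt(2)))
erf(0.7566) = 0.7154
CDF = 0.8577
Percentile rank = 0.8577 * 100 = 85.77

85.77


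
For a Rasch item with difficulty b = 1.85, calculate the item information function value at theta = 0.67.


P = 1/(1+exp(-(0.67-1.85))) = 0.2351
I = P*(1-P) = 0.2351 * 0.7649
I = 0.1798

0.1798


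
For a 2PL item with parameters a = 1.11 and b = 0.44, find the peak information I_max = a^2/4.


For 2PL, max info at theta = b = 0.44
I_max = a^2 / 4 = 1.11^2 / 4
= 1.2321 / 4
I_max = 0.308

0.308


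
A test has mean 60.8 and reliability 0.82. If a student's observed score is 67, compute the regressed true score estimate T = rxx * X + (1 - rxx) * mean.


T_est = rxx * X + (1 - rxx) * mean
T_est = 0.82 * 67 + 0.18 * 60.8
T_est = 54.94 + 10.944
T_est = 65.884

65.884


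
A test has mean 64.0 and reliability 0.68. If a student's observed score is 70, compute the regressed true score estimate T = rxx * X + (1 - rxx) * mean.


T_est = rxx * X + (1 - rxx) * mean
T_est = 0.68 * 70 + 0.32 * 64.0
T_est = 47.6 + 20.48
T_est = 68.08

68.08


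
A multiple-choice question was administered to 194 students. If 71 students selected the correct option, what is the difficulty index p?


Item difficulty p = number correct / total examinees
p = 71 / 194
p = 0.366

0.366


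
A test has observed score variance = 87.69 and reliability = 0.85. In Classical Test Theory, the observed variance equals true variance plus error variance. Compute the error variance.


var_true = rxx * var_obs = 0.85 * 87.69 = 74.5365
var_error = var_obs - var_true
var_error = 87.69 - 74.5365
var_error = 13.1535

13.1535


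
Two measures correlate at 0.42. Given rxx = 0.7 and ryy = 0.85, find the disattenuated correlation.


r_corrected = rxy / sqrt(rxx * ryy)
= 0.42 / sqrt(0.7 * 0.85)
= 0.42 / sqrt(0.595)
= 0.42 / 0.771362
r_corrected = 0.5445

0.5445


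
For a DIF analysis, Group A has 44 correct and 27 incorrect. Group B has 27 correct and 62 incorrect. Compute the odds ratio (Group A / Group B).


Odds_A = 44/27 = 1.6296
Odds_B = 27/62 = 0.4355
OR = Odds_A / Odds_B = 1.6296 / 0.4355
Exactly, OR = (44 * 62) / (27 * 27) = 2728 / 729
OR = 3.7421

3.7421


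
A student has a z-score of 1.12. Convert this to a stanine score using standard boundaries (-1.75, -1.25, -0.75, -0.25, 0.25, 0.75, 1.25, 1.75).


Stanine boundaries: [-1.75, -1.25, -0.75, -0.25, 0.25, 0.75, 1.25, 1.75]
z = 1.12
Check each boundary:
  z >= -1.75 -> could be stanine 2
  z >= -1.25 -> could be stanine 3
  z >= -0.75 -> could be stanine 4
  z >= -0.25 -> could be stanine 5
  z >= 0.25 -> could be stanine 6
  z >= 0.75 -> could be stanine 7
  z < 1.25
  z < 1.75
Highest qualifying boundary gives stanine = 7

7


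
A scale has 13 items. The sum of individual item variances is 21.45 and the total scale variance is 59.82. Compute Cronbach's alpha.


alpha = (k/(k-1)) * (1 - sum(si^2)/s_total^2)
= (13/12) * (1 - 21.45/59.82)
alpha = 0.6949

0.6949


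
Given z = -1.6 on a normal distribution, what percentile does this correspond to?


CDF(z) = 0.5 * (1 + erf(z/sqrt(2)))
erf(-1.1314) = -0.8904
CDF = 0.0548
Percentile rank = 0.0548 * 100 = 5.48

5.48


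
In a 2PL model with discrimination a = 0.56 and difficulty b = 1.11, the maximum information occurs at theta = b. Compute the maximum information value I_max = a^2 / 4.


For 2PL, max info at theta = b = 1.11
I_max = a^2 / 4 = 0.56^2 / 4
= 0.3136 / 4
I_max = 0.0784

0.0784


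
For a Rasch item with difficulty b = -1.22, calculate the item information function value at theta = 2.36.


P = 1/(1+exp(-(2.36--1.22))) = 0.9729
I = P*(1-P) = 0.9729 * 0.0271
I = 0.0264

0.0264


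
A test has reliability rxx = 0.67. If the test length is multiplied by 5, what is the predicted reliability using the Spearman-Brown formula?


r_new = (n * rxx) / (1 + (n-1) * rxx)
r_new = (5 * 0.67) / (1 + 4 * 0.67)
r_new = 3.35 / 3.68
r_new = 0.9103

0.9103


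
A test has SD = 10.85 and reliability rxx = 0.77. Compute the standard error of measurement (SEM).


SEM = SD * sqrt(1 - rxx)
SEM = 10.85 * sqrt(1 - 0.77)
SEM = 10.85 * sqrt(0.23) = 10.85 * 0.479583
SEM = 5.2035

5.2035


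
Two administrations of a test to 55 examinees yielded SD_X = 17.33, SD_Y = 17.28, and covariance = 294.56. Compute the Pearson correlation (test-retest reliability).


r = cov(X,Y) / (SD_X * SD_Y)
r = 294.56 / (17.33 * 17.28)
r = 294.56 / 299.4624
r = 0.9836

0.9836


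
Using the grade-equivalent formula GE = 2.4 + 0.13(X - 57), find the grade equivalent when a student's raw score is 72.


raw - median = 72 - 57 = 15
slope * diff = 0.13 * 15 = 1.95
GE = 2.4 + 1.95
GE = 4.35

4.35


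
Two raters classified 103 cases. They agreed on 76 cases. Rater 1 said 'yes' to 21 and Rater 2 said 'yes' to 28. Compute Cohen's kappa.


P_o = 76/103 = 0.737864
P_e = (21*28 + 82*75) / 10609 = 0.635121
kappa = (P_o - P_e) / (1 - P_e)
kappa = (0.737864 - 0.635121) / (1 - 0.635121)
kappa = 0.2816

0.2816


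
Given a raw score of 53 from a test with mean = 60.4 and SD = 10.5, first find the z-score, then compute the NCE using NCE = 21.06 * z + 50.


z = (X - mean) / SD = (53 - 60.4) / 10.5
z = -7.4 / 10.5
z = -0.7048
NCE = NCE = 21.06z + 50
Carry z at full precision (z = -7.4 / 10.5) into the conversion:
NCE = 21.06 * (-7.4 / 10.5) + 50 = -155.844 / 10.5 + 50
NCE = -14.8423 + 50
NCE = 35.1577

35.1577


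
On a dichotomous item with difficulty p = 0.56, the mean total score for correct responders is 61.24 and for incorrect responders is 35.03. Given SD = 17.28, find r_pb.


q = 1 - p = 0.44
rpb = ((M1 - M0) / SD) * sqrt(p * q)
rpb = ((61.24 - 35.03) / 17.28) * sqrt(0.56 * 0.44)
rpb = 0.7529

0.7529


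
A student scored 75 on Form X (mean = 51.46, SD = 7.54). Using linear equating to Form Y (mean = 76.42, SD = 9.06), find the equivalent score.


slope = SD_Y / SD_X = 9.06 / 7.54 ~ 1.2016
intercept = mean_Y - slope * mean_X = 76.42 - (9.06 / 7.54) * 51.46 ~ 14.5861
Y = slope * X + intercept. To avoid rounding drift from the rounded slope/intercept, evaluate the equivalent form Y = mean_Y + SD_Y * (X - mean_X) / SD_X at full precision:
Y = 76.42 + 9.06 * (75 - 51.46) / 7.54
Y = 76.42 + 9.06 * 23.54 / 7.54
Y = 76.42 + 213.2724 / 7.54
Y = 76.42 + 28.2855
Y = 104.7055

104.7055


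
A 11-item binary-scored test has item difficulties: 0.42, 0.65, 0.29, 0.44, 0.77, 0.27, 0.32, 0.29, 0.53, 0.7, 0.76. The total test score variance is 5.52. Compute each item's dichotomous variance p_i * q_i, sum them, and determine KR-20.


For each item, compute p_i * q_i:
  Item 1: 0.42 * 0.58 = 0.2436
  Item 2: 0.65 * 0.35 = 0.2275
  Item 3: 0.29 * 0.71 = 0.2059
  Item 4: 0.44 * 0.56 = 0.2464
  Item 5: 0.77 * 0.23 = 0.1771
  Item 6: 0.27 * 0.73 = 0.1971
  Item 7: 0.32 * 0.68 = 0.2176
  Item 8: 0.29 * 0.71 = 0.2059
  Item 9: 0.53 * 0.47 = 0.2491
  Item 10: 0.7 * 0.3 = 0.21
  Item 11: 0.76 * 0.24 = 0.1824
Sum(p_i * q_i) = 0.2436 + 0.2275 + 0.2059 + 0.2464 + 0.1771 + 0.1971 + 0.2176 + 0.2059 + 0.2491 + 0.21 + 0.1824 = 2.3626
KR-20 = (k/(k-1)) * (1 - Sum(p_i*q_i) / Var_total)
= (11/10) * (1 - 2.3626/5.52)
= 1.1 * 0.572
KR-20 = 0.6292

0.6292


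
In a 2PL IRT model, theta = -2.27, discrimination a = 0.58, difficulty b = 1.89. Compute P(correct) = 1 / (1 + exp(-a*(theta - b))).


a*(theta - b) = 0.58 * (-2.27 - 1.89) = -2.4128
exp(--2.4128) = 11.1652
P = 1 / (1 + 11.1652)
P = 0.0822

0.0822


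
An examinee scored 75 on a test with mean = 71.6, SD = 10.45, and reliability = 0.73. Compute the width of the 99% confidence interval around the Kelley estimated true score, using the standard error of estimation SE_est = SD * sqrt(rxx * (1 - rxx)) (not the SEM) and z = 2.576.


True score estimate = 0.73*75 + 0.27*71.6 = 74.082
SE_est = SD * sqrt(rxx * (1 - rxx)) = 10.45 * sqrt(0.73 * 0.27) = 10.45 * sqrt(0.1971) = 4.639376
CI = T_est +/- z * SE_est, so width = 2 * z * SE_est = 2 * 2.576 * 4.639376
Width = 23.9021

23.9021


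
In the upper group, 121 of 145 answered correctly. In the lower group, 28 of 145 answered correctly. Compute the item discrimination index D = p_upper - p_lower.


p_upper = 121/145 = 0.8345
p_lower = 28/145 = 0.1931
D = 0.8345 - 0.1931 = 0.6414

0.6414


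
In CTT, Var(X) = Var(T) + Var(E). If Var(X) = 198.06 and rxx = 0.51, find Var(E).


var_true = rxx * var_obs = 0.51 * 198.06 = 101.0106
var_error = var_obs - var_true
var_error = 198.06 - 101.0106
var_error = 97.0494

97.0494


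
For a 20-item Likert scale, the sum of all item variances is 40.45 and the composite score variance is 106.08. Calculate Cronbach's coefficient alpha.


alpha = (k/(k-1)) * (1 - sum(si^2)/s_total^2)
= (20/19) * (1 - 40.45/106.08)
alpha = 0.6512

0.6512


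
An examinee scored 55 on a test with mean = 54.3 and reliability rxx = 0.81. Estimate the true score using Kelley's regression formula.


T_est = rxx * X + (1 - rxx) * mean
T_est = 0.81 * 55 + 0.19 * 54.3
T_est = 44.55 + 10.317
T_est = 54.867

54.867


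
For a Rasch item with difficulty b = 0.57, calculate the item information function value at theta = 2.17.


P = 1/(1+exp(-(2.17-0.57))) = 0.832
I = P*(1-P) = 0.832 * 0.168
I = 0.1398

0.1398


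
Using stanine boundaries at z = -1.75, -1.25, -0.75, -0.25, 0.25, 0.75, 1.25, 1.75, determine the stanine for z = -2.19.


Stanine boundaries: [-1.75, -1.25, -0.75, -0.25, 0.25, 0.75, 1.25, 1.75]
z = -2.19
Check each boundary:
  z < -1.75
  z < -1.25
  z < -0.75
  z < -0.25
  z < 0.25
  z < 0.75
  z < 1.25
  z < 1.75
Highest qualifying boundary gives stanine = 1

1


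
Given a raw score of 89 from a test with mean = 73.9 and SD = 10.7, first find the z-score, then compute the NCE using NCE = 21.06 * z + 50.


z = (X - mean) / SD = (89 - 73.9) / 10.7
z = 15.1 / 10.7
z = 1.4112
NCE = NCE = 21.06z + 50
Carry z at full precision (z = 15.1 / 10.7) into the conversion:
NCE = 21.06 * (15.1 / 10.7) + 50 = 318.006 / 10.7 + 50
NCE = 29.7202 + 50
NCE = 79.7202

79.7202


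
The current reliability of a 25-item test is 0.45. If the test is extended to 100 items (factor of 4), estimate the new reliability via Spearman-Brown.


r_new = (n * rxx) / (1 + (n-1) * rxx)
r_new = (4 * 0.45) / (1 + 3 * 0.45)
r_new = 1.8 / 2.35
r_new = 0.766

0.766


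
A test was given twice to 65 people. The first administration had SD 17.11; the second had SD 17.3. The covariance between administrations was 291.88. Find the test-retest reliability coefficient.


r = cov(X,Y) / (SD_X * SD_Y)
r = 291.88 / (17.11 * 17.3)
r = 291.88 / 296.003
r = 0.9861

0.9861


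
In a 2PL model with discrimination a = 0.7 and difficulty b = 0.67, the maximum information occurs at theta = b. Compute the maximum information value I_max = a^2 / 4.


For 2PL, max info at theta = b = 0.67
I_max = a^2 / 4 = 0.7^2 / 4
= 0.49 / 4
I_max = 0.1225

0.1225


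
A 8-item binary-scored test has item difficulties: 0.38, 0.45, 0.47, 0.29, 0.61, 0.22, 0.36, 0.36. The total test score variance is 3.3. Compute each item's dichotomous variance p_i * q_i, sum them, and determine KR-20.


For each item, compute p_i * q_i:
  Item 1: 0.38 * 0.62 = 0.2356
  Item 2: 0.45 * 0.55 = 0.2475
  Item 3: 0.47 * 0.53 = 0.2491
  Item 4: 0.29 * 0.71 = 0.2059
  Item 5: 0.61 * 0.39 = 0.2379
  Item 6: 0.22 * 0.78 = 0.1716
  Item 7: 0.36 * 0.64 = 0.2304
  Item 8: 0.36 * 0.64 = 0.2304
Sum(p_i * q_i) = 0.2356 + 0.2475 + 0.2491 + 0.2059 + 0.2379 + 0.1716 + 0.2304 + 0.2304 = 1.8084
KR-20 = (k/(k-1)) * (1 - Sum(p_i*q_i) / Var_total)
= (8/7) * (1 - 1.8084/3.3)
= 1.1429 * 0.452
KR-20 = 0.5166

0.5166


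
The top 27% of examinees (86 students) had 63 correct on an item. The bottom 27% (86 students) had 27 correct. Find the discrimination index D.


p_upper = 63/86 = 0.7326
p_lower = 27/86 = 0.314
D = 0.7326 - 0.314 = 0.4186

0.4186


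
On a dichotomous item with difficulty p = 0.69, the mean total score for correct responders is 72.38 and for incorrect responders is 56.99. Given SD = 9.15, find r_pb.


q = 1 - p = 0.31
rpb = ((M1 - M0) / SD) * sqrt(p * q)
rpb = ((72.38 - 56.99) / 9.15) * sqrt(0.69 * 0.31)
rpb = 0.7779

0.7779


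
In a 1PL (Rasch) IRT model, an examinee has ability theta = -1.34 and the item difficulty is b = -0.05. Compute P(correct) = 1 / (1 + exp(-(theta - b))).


theta - b = -1.34 - -0.05 = -1.29
exp(-(theta - b)) = exp(1.29) = 3.6328
P = 1 / (1 + 3.6328)
P = 0.2159

0.2159


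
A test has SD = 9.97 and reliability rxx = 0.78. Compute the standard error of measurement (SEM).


SEM = SD * sqrt(1 - rxx)
SEM = 9.97 * sqrt(1 - 0.78)
SEM = 9.97 * sqrt(0.22) = 9.97 * 0.469042
SEM = 4.6763

4.6763


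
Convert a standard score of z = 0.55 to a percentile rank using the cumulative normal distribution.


CDF(z) = 0.5 * (1 + erf(z/sqrt(2)))
erf(0.3889) = 0.4177
CDF = 0.7088
Percentile rank = 0.7088 * 100 = 70.88

70.88


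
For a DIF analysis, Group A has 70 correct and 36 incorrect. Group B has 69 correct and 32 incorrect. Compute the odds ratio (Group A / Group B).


Odds_A = 70/36 = 1.9444
Odds_B = 69/32 = 2.1562
OR = Odds_A / Odds_B = 1.9444 / 2.1562
Exactly, OR = (70 * 32) / (36 * 69) = 2240 / 2484
OR = 0.9018

0.9018


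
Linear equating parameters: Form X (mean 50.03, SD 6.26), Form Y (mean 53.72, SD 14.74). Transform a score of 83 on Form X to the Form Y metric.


slope = SD_Y / SD_X = 14.74 / 6.26 ~ 2.3546
intercept = mean_Y - slope * mean_X = 53.72 - (14.74 / 6.26) * 50.03 ~ -64.0823
Y = slope * X + intercept. To avoid rounding drift from the rounded slope/intercept, evaluate the equivalent form Y = mean_Y + SD_Y * (X - mean_X) / SD_X at full precision:
Y = 53.72 + 14.74 * (83 - 50.03) / 6.26
Y = 53.72 + 14.74 * 32.97 / 6.26
Y = 53.72 + 485.9778 / 6.26
Y = 53.72 + 77.6322
Y = 131.3522

131.3522


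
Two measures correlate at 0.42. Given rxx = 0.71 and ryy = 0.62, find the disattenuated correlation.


r_corrected = rxy / sqrt(rxx * ryy)
= 0.42 / sqrt(0.71 * 0.62)
= 0.42 / sqrt(0.4402)
= 0.42 / 0.663476
r_corrected = 0.633

0.633


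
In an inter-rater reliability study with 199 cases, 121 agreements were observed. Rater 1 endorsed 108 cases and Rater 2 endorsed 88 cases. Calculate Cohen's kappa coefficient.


P_o = 121/199 = 0.60804
P_e = (108*88 + 91*111) / 39601 = 0.495063
kappa = (P_o - P_e) / (1 - P_e)
kappa = (0.60804 - 0.495063) / (1 - 0.495063)
kappa = 0.2237

0.2237


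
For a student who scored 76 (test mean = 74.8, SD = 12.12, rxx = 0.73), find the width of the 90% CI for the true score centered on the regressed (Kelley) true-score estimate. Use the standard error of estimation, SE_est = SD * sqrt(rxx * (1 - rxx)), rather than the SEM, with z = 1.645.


True score estimate = 0.73*76 + 0.27*74.8 = 75.676
SE_est = SD * sqrt(rxx * (1 - rxx)) = 12.12 * sqrt(0.73 * 0.27) = 12.12 * sqrt(0.1971) = 5.380789
CI = T_est +/- z * SE_est, so width = 2 * z * SE_est = 2 * 1.645 * 5.380789
Width = 17.7028

17.7028


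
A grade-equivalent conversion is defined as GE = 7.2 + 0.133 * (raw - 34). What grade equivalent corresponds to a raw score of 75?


raw - median = 75 - 34 = 41
slope * diff = 0.133 * 41 = 5.453
GE = 7.2 + 5.453
GE = 12.653

12.653


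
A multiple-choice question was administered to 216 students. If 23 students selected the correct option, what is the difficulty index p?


Item difficulty p = number correct / total examinees
p = 23 / 216
p = 0.1065

0.1065


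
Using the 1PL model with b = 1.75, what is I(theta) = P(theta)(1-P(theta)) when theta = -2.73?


P = 1/(1+exp(-(-2.73-1.75))) = 0.0112
I = P*(1-P) = 0.0112 * 0.9888
I = 0.0111

0.0111


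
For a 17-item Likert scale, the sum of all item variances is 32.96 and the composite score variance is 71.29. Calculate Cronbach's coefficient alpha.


alpha = (k/(k-1)) * (1 - sum(si^2)/s_total^2)
= (17/16) * (1 - 32.96/71.29)
alpha = 0.5713

0.5713


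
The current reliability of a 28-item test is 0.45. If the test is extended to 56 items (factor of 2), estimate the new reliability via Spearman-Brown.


r_new = (n * rxx) / (1 + (n-1) * rxx)
r_new = (2 * 0.45) / (1 + 1 * 0.45)
r_new = 0.9 / 1.45
r_new = 0.6207

0.6207


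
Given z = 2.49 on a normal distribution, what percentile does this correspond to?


CDF(z) = 0.5 * (1 + erf(z/sqrt(2)))
erf(1.7607) = 0.9872
CDF = 0.9936
Percentile rank = 0.9936 * 100 = 99.36

99.36


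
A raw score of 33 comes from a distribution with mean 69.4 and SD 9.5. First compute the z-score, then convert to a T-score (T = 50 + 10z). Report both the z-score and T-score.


z = (X - mean) / SD = (33 - 69.4) / 9.5
z = -36.4 / 9.5
z = -3.8316
T-score = T = 50 + 10z
Carry z at full precision (z = -36.4 / 9.5) into the conversion:
T-score = 50 + 10 * (-36.4 / 9.5) = 50 + -364 / 9.5
T-score = 50 + -38.3158
T-score = 11.6842

11.6842


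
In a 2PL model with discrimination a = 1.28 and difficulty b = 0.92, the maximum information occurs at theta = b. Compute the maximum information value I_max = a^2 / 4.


For 2PL, max info at theta = b = 0.92
I_max = a^2 / 4 = 1.28^2 / 4
= 1.6384 / 4
I_max = 0.4096

0.4096


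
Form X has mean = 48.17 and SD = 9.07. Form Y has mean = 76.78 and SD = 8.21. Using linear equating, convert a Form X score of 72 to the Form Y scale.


slope = SD_Y / SD_X = 8.21 / 9.07 ~ 0.9052
intercept = mean_Y - slope * mean_X = 76.78 - (8.21 / 9.07) * 48.17 ~ 33.1774
Y = slope * X + intercept. To avoid rounding drift from the rounded slope/intercept, evaluate the equivalent form Y = mean_Y + SD_Y * (X - mean_X) / SD_X at full precision:
Y = 76.78 + 8.21 * (72 - 48.17) / 9.07
Y = 76.78 + 8.21 * 23.83 / 9.07
Y = 76.78 + 195.6443 / 9.07
Y = 76.78 + 21.5705
Y = 98.3505

98.3505


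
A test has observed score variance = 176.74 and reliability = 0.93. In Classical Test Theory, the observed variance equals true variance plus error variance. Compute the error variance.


var_true = rxx * var_obs = 0.93 * 176.74 = 164.3682
var_error = var_obs - var_true
var_error = 176.74 - 164.3682
var_error = 12.3718

12.3718


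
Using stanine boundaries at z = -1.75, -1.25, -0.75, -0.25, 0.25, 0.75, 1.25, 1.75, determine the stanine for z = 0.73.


Stanine boundaries: [-1.75, -1.25, -0.75, -0.25, 0.25, 0.75, 1.25, 1.75]
z = 0.73
Check each boundary:
  z >= -1.75 -> could be stanine 2
  z >= -1.25 -> could be stanine 3
  z >= -0.75 -> could be stanine 4
  z >= -0.25 -> could be stanine 5
  z >= 0.25 -> could be stanine 6
  z < 0.75
  z < 1.25
  z < 1.75
Highest qualifying boundary gives stanine = 6

6


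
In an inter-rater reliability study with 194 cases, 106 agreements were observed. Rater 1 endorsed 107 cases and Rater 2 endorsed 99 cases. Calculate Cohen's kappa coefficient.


P_o = 106/194 = 0.546392
P_e = (107*99 + 87*95) / 37636 = 0.501063
kappa = (P_o - P_e) / (1 - P_e)
kappa = (0.546392 - 0.501063) / (1 - 0.501063)
kappa = 0.0909

0.0909


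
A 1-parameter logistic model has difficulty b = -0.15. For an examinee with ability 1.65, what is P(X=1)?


theta - b = 1.65 - -0.15 = 1.8
exp(-(theta - b)) = exp(-1.8) = 0.1653
P = 1 / (1 + 0.1653)
P = 0.8581

0.8581


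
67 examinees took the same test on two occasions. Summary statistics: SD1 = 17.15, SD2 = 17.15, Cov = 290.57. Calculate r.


r = cov(X,Y) / (SD_X * SD_Y)
r = 290.57 / (17.15 * 17.15)
r = 290.57 / 294.1225
r = 0.9879

0.9879


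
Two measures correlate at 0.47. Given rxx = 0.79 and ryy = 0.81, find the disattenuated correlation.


r_corrected = rxy / sqrt(rxx * ryy)
= 0.47 / sqrt(0.79 * 0.81)
= 0.47 / sqrt(0.6399)
= 0.47 / 0.799937
r_corrected = 0.5875

0.5875


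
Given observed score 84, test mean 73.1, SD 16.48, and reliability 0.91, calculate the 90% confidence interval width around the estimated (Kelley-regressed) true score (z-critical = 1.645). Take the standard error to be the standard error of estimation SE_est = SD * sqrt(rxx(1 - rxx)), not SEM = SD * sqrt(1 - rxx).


True score estimate = 0.91*84 + 0.09*73.1 = 83.019
SE_est = SD * sqrt(rxx * (1 - rxx)) = 16.48 * sqrt(0.91 * 0.09) = 16.48 * sqrt(0.0819) = 4.716275
CI = T_est +/- z * SE_est, so width = 2 * z * SE_est = 2 * 1.645 * 4.716275
Width = 15.5165

15.5165


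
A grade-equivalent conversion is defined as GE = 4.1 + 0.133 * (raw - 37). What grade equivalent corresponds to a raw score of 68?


raw - median = 68 - 37 = 31
slope * diff = 0.133 * 31 = 4.123
GE = 4.1 + 4.123
GE = 8.223

8.223


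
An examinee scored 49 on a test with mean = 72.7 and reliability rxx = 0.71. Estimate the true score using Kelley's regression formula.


T_est = rxx * X + (1 - rxx) * mean
T_est = 0.71 * 49 + 0.29 * 72.7
T_est = 34.79 + 21.083
T_est = 55.873

55.873


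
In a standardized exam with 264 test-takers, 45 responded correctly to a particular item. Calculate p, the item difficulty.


Item difficulty p = number correct / total examinees
p = 45 / 264
p = 0.1705

0.1705


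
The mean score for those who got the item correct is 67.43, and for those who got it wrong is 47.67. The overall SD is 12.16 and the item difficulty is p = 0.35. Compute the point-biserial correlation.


q = 1 - p = 0.65
rpb = ((M1 - M0) / SD) * sqrt(p * q)
rpb = ((67.43 - 47.67) / 12.16) * sqrt(0.35 * 0.65)
rpb = 0.7751

0.7751


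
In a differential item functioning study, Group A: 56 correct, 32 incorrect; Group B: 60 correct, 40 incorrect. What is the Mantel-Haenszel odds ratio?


Odds_A = 56/32 = 1.75
Odds_B = 60/40 = 1.5
OR = Odds_A / Odds_B = 1.75 / 1.5
Exactly, OR = (56 * 40) / (32 * 60) = 2240 / 1920
OR = 1.1667

1.1667


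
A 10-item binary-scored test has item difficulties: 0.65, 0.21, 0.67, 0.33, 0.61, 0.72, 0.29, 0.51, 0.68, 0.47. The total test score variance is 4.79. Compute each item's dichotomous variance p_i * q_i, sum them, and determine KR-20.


For each item, compute p_i * q_i:
  Item 1: 0.65 * 0.35 = 0.2275
  Item 2: 0.21 * 0.79 = 0.1659
  Item 3: 0.67 * 0.33 = 0.2211
  Item 4: 0.33 * 0.67 = 0.2211
  Item 5: 0.61 * 0.39 = 0.2379
  Item 6: 0.72 * 0.28 = 0.2016
  Item 7: 0.29 * 0.71 = 0.2059
  Item 8: 0.51 * 0.49 = 0.2499
  Item 9: 0.68 * 0.32 = 0.2176
  Item 10: 0.47 * 0.53 = 0.2491
Sum(p_i * q_i) = 0.2275 + 0.1659 + 0.2211 + 0.2211 + 0.2379 + 0.2016 + 0.2059 + 0.2499 + 0.2176 + 0.2491 = 2.1976
KR-20 = (k/(k-1)) * (1 - Sum(p_i*q_i) / Var_total)
= (10/9) * (1 - 2.1976/4.79)
= 1.1111 * 0.5412
KR-20 = 0.6013

0.6013


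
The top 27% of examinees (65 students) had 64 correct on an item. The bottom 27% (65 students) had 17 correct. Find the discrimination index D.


p_upper = 64/65 = 0.9846
p_lower = 17/65 = 0.2615
D = 0.9846 - 0.2615 = 0.7231

0.7231


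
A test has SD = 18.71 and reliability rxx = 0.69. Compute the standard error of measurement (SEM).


SEM = SD * sqrt(1 - rxx)
SEM = 18.71 * sqrt(1 - 0.69)
SEM = 18.71 * sqrt(0.31) = 18.71 * 0.556776
SEM = 10.4173

10.4173


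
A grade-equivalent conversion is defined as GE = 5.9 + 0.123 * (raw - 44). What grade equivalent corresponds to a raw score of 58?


raw - median = 58 - 44 = 14
slope * diff = 0.123 * 14 = 1.722
GE = 5.9 + 1.722
GE = 7.622

7.622


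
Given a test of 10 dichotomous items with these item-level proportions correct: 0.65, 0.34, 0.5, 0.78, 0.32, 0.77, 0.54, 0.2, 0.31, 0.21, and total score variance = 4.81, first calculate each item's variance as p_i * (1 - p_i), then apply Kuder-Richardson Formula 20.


For each item, compute p_i * q_i:
  Item 1: 0.65 * 0.35 = 0.2275
  Item 2: 0.34 * 0.66 = 0.2244
  Item 3: 0.5 * 0.5 = 0.25
  Item 4: 0.78 * 0.22 = 0.1716
  Item 5: 0.32 * 0.68 = 0.2176
  Item 6: 0.77 * 0.23 = 0.1771
  Item 7: 0.54 * 0.46 = 0.2484
  Item 8: 0.2 * 0.8 = 0.16
  Item 9: 0.31 * 0.69 = 0.2139
  Item 10: 0.21 * 0.79 = 0.1659
Sum(p_i * q_i) = 0.2275 + 0.2244 + 0.25 + 0.1716 + 0.2176 + 0.1771 + 0.2484 + 0.16 + 0.2139 + 0.1659 = 2.0564
KR-20 = (k/(k-1)) * (1 - Sum(p_i*q_i) / Var_total)
= (10/9) * (1 - 2.0564/4.81)
= 1.1111 * 0.5725
KR-20 = 0.6361

0.6361


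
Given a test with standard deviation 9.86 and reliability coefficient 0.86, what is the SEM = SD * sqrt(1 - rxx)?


SEM = SD * sqrt(1 - rxx)
SEM = 9.86 * sqrt(1 - 0.86)
SEM = 9.86 * sqrt(0.14) = 9.86 * 0.374166
SEM = 3.6893

3.6893


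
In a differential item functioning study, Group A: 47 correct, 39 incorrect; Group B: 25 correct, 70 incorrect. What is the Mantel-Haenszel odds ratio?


Odds_A = 47/39 = 1.2051
Odds_B = 25/70 = 0.3571
OR = Odds_A / Odds_B = 1.2051 / 0.3571
Exactly, OR = (47 * 70) / (39 * 25) = 3290 / 975
OR = 3.3744

3.3744


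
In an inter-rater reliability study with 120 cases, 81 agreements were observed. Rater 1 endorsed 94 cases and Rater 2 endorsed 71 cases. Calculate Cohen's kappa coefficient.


P_o = 81/120 = 0.675
P_e = (94*71 + 26*49) / 14400 = 0.551944
kappa = (P_o - P_e) / (1 - P_e)
kappa = (0.675 - 0.551944) / (1 - 0.551944)
kappa = 0.2746

0.2746


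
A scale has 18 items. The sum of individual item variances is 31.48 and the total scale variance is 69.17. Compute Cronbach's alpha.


alpha = (k/(k-1)) * (1 - sum(si^2)/s_total^2)
= (18/17) * (1 - 31.48/69.17)
alpha = 0.5769

0.5769


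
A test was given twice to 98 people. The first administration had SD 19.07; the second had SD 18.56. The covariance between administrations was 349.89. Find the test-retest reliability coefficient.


r = cov(X,Y) / (SD_X * SD_Y)
r = 349.89 / (19.07 * 18.56)
r = 349.89 / 353.9392
r = 0.9886

0.9886


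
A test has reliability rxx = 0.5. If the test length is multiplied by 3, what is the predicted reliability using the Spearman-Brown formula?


r_new = (n * rxx) / (1 + (n-1) * rxx)
r_new = (3 * 0.5) / (1 + 2 * 0.5)
r_new = 1.5 / 2.0
r_new = 0.75

0.75


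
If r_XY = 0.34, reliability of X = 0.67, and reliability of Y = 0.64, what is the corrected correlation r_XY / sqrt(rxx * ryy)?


r_corrected = rxy / sqrt(rxx * ryy)
= 0.34 / sqrt(0.67 * 0.64)
= 0.34 / sqrt(0.4288)
= 0.34 / 0.654828
r_corrected = 0.5192

0.5192


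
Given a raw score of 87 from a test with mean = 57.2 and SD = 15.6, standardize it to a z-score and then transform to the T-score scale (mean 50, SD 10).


z = (X - mean) / SD = (87 - 57.2) / 15.6
z = 29.8 / 15.6
z = 1.9103
T-score = T = 50 + 10z
Carry z at full precision (z = 29.8 / 15.6) into the conversion:
T-score = 50 + 10 * (29.8 / 15.6) = 50 + 298 / 15.6
T-score = 50 + 19.1026
T-score = 69.1026

69.1026


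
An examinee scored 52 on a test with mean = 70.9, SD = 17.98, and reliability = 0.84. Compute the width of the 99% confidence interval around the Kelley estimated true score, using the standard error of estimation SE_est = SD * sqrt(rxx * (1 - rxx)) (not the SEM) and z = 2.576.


True score estimate = 0.84*52 + 0.16*70.9 = 55.024
SE_est = SD * sqrt(rxx * (1 - rxx)) = 17.98 * sqrt(0.84 * 0.16) = 17.98 * sqrt(0.1344) = 6.591577
CI = T_est +/- z * SE_est, so width = 2 * z * SE_est = 2 * 2.576 * 6.591577
Width = 33.9598

33.9598


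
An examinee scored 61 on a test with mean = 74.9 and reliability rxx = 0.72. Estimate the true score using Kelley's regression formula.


T_est = rxx * X + (1 - rxx) * mean
T_est = 0.72 * 61 + 0.28 * 74.9
T_est = 43.92 + 20.972
T_est = 64.892

64.892


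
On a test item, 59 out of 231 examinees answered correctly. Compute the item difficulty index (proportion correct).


Item difficulty p = number correct / total examinees
p = 59 / 231
p = 0.2554

0.2554


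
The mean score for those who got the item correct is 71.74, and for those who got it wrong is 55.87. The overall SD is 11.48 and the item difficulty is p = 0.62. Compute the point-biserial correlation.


q = 1 - p = 0.38
rpb = ((M1 - M0) / SD) * sqrt(p * q)
rpb = ((71.74 - 55.87) / 11.48) * sqrt(0.62 * 0.38)
rpb = 0.671

0.671


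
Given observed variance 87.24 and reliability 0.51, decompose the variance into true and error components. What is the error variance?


var_true = rxx * var_obs = 0.51 * 87.24 = 44.4924
var_error = var_obs - var_true
var_error = 87.24 - 44.4924
var_error = 42.7476

42.7476


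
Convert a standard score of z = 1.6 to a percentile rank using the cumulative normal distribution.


CDF(z) = 0.5 * (1 + erf(z/sqrt(2)))
erf(1.1314) = 0.8904
CDF = 0.9452
Percentile rank = 0.9452 * 100 = 94.52

94.52


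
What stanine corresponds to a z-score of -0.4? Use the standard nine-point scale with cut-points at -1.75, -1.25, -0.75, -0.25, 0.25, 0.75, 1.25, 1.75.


Stanine boundaries: [-1.75, -1.25, -0.75, -0.25, 0.25, 0.75, 1.25, 1.75]
z = -0.4
Check each boundary:
  z >= -1.75 -> could be stanine 2
  z >= -1.25 -> could be stanine 3
  z >= -0.75 -> could be stanine 4
  z < -0.25
  z < 0.25
  z < 0.75
  z < 1.25
  z < 1.75
Highest qualifying boundary gives stanine = 4

4


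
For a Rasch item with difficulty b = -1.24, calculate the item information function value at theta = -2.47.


P = 1/(1+exp(-(-2.47--1.24))) = 0.2262
I = P*(1-P) = 0.2262 * 0.7738
I = 0.175

0.175


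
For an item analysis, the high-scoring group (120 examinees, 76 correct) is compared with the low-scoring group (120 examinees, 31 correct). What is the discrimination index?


p_upper = 76/120 = 0.6333
p_lower = 31/120 = 0.2583
D = 0.6333 - 0.2583 = 0.375

0.375


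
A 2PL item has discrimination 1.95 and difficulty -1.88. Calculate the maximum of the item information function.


For 2PL, max info at theta = b = -1.88
I_max = a^2 / 4 = 1.95^2 / 4
= 3.8025 / 4
I_max = 0.9506

0.9506


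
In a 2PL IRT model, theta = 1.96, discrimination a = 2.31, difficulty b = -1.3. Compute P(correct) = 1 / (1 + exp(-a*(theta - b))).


a*(theta - b) = 2.31 * (1.96 - -1.3) = 7.5306
exp(-7.5306) = 0.0005
P = 1 / (1 + 0.0005)
P = 0.9995

0.9995


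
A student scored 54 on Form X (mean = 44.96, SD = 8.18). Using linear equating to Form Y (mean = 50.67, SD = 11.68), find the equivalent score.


slope = SD_Y / SD_X = 11.68 / 8.18 ~ 1.4279
intercept = mean_Y - slope * mean_X = 50.67 - (11.68 / 8.18) * 44.96 ~ -13.5272
Y = slope * X + intercept. To avoid rounding drift from the rounded slope/intercept, evaluate the equivalent form Y = mean_Y + SD_Y * (X - mean_X) / SD_X at full precision:
Y = 50.67 + 11.68 * (54 - 44.96) / 8.18
Y = 50.67 + 11.68 * 9.04 / 8.18
Y = 50.67 + 105.5872 / 8.18
Y = 50.67 + 12.908
Y = 63.578

63.578


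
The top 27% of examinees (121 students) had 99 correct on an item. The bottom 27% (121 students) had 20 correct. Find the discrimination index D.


p_upper = 99/121 = 0.8182
p_lower = 20/121 = 0.1653
D = 0.8182 - 0.1653 = 0.6529

0.6529


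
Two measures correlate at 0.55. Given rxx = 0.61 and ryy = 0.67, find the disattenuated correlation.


r_corrected = rxy / sqrt(rxx * ryy)
= 0.55 / sqrt(0.61 * 0.67)
= 0.55 / sqrt(0.4087)
= 0.55 / 0.639296
r_corrected = 0.8603

0.8603


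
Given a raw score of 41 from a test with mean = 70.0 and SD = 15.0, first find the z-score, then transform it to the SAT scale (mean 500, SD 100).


z = (X - mean) / SD = (41 - 70.0) / 15.0
z = -29.0 / 15.0
z = -1.9333
SAT-scale = SAT = 500 + 100z
Carry z at full precision (z = -29.0 / 15.0) into the conversion:
SAT-scale = 500 + 100 * (-29.0 / 15.0) = 500 + -2900 / 15.0
SAT-scale = 500 + -193.3333
SAT-scale = 306.6667

306.6667


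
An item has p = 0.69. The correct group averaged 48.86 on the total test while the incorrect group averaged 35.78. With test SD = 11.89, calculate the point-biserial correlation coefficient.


q = 1 - p = 0.31
rpb = ((M1 - M0) / SD) * sqrt(p * q)
rpb = ((48.86 - 35.78) / 11.89) * sqrt(0.69 * 0.31)
rpb = 0.5088

0.5088


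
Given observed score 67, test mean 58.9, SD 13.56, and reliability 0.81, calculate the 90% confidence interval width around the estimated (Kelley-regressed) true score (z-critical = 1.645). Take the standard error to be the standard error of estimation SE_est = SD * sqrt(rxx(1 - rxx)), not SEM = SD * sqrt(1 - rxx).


True score estimate = 0.81*67 + 0.19*58.9 = 65.461
SE_est = SD * sqrt(rxx * (1 - rxx)) = 13.56 * sqrt(0.81 * 0.19) = 13.56 * sqrt(0.1539) = 5.3196
CI = T_est +/- z * SE_est, so width = 2 * z * SE_est = 2 * 1.645 * 5.3196
Width = 17.5015

17.5015


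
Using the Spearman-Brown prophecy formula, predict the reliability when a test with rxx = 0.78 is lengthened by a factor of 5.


r_new = (n * rxx) / (1 + (n-1) * rxx)
r_new = (5 * 0.78) / (1 + 4 * 0.78)
r_new = 3.9 / 4.12
r_new = 0.9466

0.9466


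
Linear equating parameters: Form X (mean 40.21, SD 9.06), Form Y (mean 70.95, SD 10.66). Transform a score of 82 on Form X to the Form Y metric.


slope = SD_Y / SD_X = 10.66 / 9.06 ~ 1.1766
intercept = mean_Y - slope * mean_X = 70.95 - (10.66 / 9.06) * 40.21 ~ 23.6389
Y = slope * X + intercept. To avoid rounding drift from the rounded slope/intercept, evaluate the equivalent form Y = mean_Y + SD_Y * (X - mean_X) / SD_X at full precision:
Y = 70.95 + 10.66 * (82 - 40.21) / 9.06
Y = 70.95 + 10.66 * 41.79 / 9.06
Y = 70.95 + 445.4814 / 9.06
Y = 70.95 + 49.1701
Y = 120.1201

120.1201


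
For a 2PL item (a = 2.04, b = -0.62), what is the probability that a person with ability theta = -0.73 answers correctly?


a*(theta - b) = 2.04 * (-0.73 - -0.62) = -0.2244
exp(--0.2244) = 1.2516
P = 1 / (1 + 1.2516)
P = 0.4441

0.4441


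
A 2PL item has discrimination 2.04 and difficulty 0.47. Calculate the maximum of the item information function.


For 2PL, max info at theta = b = 0.47
I_max = a^2 / 4 = 2.04^2 / 4
= 4.1616 / 4
I_max = 1.0404

1.0404


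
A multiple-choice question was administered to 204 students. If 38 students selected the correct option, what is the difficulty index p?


Item difficulty p = number correct / total examinees
p = 38 / 204
p = 0.1863

0.1863
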